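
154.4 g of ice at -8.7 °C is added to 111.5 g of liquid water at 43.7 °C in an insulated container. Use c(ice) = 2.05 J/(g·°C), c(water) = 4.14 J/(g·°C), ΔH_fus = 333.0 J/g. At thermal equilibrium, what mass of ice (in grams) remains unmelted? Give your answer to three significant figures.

m_ice remaining = 102 g

Heat to warm all ice to 0 °C: 154.4×2.05×8.7 = 2753.7 J
Heat released by water cooling to 0 °C: 111.5×4.14×43.7 = 20172 J
20172 J < 2753.7 + 154.4×333.0 = 54168.9 J, so not all ice melts; final T = 0 °C.
Heat left for melting: 20172 − 2753.7 = 17418.3 J
Mass melted = 17418.3 / 333.0 = 52.31 g
Ice remaining = 154.4 − 52.31 = 102.09 g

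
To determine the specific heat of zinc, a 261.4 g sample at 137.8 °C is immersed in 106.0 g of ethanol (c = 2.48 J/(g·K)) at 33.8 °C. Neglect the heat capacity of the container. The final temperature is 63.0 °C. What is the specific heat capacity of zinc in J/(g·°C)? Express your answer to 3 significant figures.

c = 0.393 J/(g·°C)

q_gained = (106.0 × 2.48) × (63.0 − 33.8) = 7676 J
q_lost = 261.4 × c × (137.8 − 63.0) = 19552.72 c
Set equal: c = 7676 / 19552.72 = 0.393 J/(g·°C)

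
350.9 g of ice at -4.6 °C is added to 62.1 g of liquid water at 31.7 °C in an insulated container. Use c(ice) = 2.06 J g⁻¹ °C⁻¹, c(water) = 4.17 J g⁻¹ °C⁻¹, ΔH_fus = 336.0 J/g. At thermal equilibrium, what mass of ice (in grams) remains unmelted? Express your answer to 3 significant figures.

Heat to warm all ice to 0 °C: 350.9×2.06×4.6 = 3325.1 J
Heat released by water cooling to 0 °C: 62.1×4.17×31.7 = 8208.9 J
8208.9 J < 3325.1 + 350.9×336.0 = 121227.5 J, so not all ice melts; final T = 0 °C.
Heat left for melting: 8208.9 − 3325.1 = 4883.8 J
Mass melted = 4883.8 / 336.0 = 14.54 g
Ice remaining = 350.9 − 14.54 = 336.36 g

m_ice remaining = 336 g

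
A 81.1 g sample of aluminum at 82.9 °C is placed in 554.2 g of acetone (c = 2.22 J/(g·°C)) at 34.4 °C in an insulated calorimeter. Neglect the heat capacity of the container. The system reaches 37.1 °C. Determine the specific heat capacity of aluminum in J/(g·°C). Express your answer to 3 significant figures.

c = 0.894 J/(g·°C)

q_gained = (554.2 × 2.22) × (37.1 − 34.4) = 3322 J
q_lost = 81.1 × c × (82.9 − 37.1) = 3714.38 c
Set equal: c = 3322 / 3714.38 = 0.894 J/(g·°C)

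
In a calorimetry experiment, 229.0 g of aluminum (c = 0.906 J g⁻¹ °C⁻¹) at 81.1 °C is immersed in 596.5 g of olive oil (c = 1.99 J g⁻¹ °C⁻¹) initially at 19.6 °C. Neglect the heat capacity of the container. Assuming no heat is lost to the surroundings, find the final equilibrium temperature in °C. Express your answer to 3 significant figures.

T_f = 28.7 °C

Heat lost by aluminum = heat gained by olive oil.
(229.0)(0.906)(81.1 − T) = (596.5)(1.99)(T − 19.6)
207.474 (81.1 − T) = 1187.035 (T − 19.6)
16826 − 207.474 T = 1187.035 T − 23266
40092 = 1394.509 T
T = 28.7499 °C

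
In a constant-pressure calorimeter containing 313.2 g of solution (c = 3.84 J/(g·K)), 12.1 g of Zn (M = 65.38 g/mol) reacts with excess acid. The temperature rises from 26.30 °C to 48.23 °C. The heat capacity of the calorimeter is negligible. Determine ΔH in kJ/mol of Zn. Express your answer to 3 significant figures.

|ΔT| = |48.23 − 26.30| = 21.93 °C
|q_surr| = (313.2 × 3.84) × 21.93 = 1202.688 × 21.93 = 26375 J
n(Zn) = 12.1 / 65.38 = 0.18507 mol
Temperature rose, so q_rxn = −|q_surr| = -26.375 kJ
ΔH = q_rxn / n = -142.5 kJ/mol

ΔH = -143 kJ/mol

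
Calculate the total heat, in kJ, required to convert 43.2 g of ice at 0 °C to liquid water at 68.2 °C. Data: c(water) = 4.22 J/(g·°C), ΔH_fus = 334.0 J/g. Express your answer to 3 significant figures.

q = 26.9 kJ

q1 (melt at 0 °C): 43.2 × 334.0 = 14429 J
q2 (heat water 0.0→68.2 °C): 43.2 × 4.22 × 68.2 = 12433 J
Total: 14429 + 12433 = 26862 J = 26.9 kJ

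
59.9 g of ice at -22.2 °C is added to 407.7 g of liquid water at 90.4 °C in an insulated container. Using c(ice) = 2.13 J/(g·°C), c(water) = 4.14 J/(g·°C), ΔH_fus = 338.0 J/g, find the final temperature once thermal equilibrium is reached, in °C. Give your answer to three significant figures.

T_f = 66.9 °C

Heat to bring ice to 0 °C and melt it: q₁ = 59.9×2.13×22.2 + 59.9×338.0 = 23079 J
Heat the water can supply cooling to 0 °C: 407.7×4.14×90.4 = 152584 J > q₁, so all ice melts.
Energy balance: 407.7×4.14×(90.4 − T) = 23079 + 59.9×4.14×(T − 0)
1687.878(90.4 − T) = 23079 + 247.986 T
152584 − 23079 = 1935.864 T
T = 129505 / 1935.864 = 66.90 °C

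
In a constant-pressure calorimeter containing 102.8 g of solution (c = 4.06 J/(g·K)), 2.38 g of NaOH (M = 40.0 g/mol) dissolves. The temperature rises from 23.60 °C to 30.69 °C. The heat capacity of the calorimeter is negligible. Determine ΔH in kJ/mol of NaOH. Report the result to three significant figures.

|ΔT| = |30.69 − 23.60| = 7.09 °C
|q_surr| = (102.8 × 4.06) × 7.09 = 417.368 × 7.09 = 2959 J
n(NaOH) = 2.38 / 40.0 = 0.05950 mol
Temperature rose, so q_rxn = −|q_surr| = -2.959 kJ
ΔH = q_rxn / n = -49.73 kJ/mol

ΔH = -49.7 kJ/mol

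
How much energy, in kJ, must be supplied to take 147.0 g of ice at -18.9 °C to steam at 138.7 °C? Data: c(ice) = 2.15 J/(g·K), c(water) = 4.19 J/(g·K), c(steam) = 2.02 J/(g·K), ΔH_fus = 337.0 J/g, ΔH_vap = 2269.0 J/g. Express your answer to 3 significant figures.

q1 (heat ice -18.9→0.0 °C): 147.0 × 2.15 × 18.9 = 5973 J
q2 (melt at 0 °C): 147.0 × 337.0 = 49539 J
q3 (heat water 0.0→100.0 °C): 147.0 × 4.19 × 100.0 = 61593 J
q4 (vaporize at 100 °C): 147.0 × 2269.0 = 333543 J
q5 (heat steam 100.0→138.7 °C): 147.0 × 2.02 × 38.7 = 11492 J
Total: 5973 + 49539 + 61593 + 333543 + 11492 = 462140 J = 462 kJ

q = 462 kJ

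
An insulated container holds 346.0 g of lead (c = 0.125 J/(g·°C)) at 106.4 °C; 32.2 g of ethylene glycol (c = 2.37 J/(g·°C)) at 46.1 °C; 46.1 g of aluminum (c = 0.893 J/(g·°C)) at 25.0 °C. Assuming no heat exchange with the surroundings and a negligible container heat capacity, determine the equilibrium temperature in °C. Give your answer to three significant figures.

T_f = 56.9 °C

Σ mᵢcᵢ(T − Tᵢ) = 0  ⇒  T = Σ mᵢcᵢTᵢ / Σ mᵢcᵢ
Σ mᵢcᵢ = 346.0×0.125 + 32.2×2.37 + 46.1×0.893 = 160.7313
Σ mᵢcᵢTᵢ = 43.25×106.4 + 76.314×46.1 + 41.1673×25.0 = 9149.1
T = 9149.1 / 160.7313 = 56.92 °C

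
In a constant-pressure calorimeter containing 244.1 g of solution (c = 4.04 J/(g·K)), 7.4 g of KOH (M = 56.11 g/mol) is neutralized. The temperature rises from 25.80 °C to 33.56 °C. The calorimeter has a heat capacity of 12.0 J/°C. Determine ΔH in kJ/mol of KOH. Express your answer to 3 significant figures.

|ΔT| = |33.56 − 25.80| = 7.76 °C
|q_surr| = (244.1 × 4.04 + 12.0) × 7.76 = 998.164 × 7.76 = 7746 J
n(KOH) = 7.4 / 56.11 = 0.1319 mol
Temperature rose, so q_rxn = −|q_surr| = -7.746 kJ
ΔH = q_rxn / n = -58.73 kJ/mol

ΔH = -58.7 kJ/mol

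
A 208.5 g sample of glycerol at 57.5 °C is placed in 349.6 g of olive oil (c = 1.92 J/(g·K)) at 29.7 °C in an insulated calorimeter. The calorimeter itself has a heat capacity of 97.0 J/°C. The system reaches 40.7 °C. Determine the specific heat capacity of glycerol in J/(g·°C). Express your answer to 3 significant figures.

q_gained = (349.6 × 1.92 + 97.0) × (40.7 − 29.7) = 8451 J
q_lost = 208.5 × c × (57.5 − 40.7) = 3502.8 c
Set equal: c = 8451 / 3502.8 = 2.41 J/(g·°C)

c = 2.41 J/(g·°C)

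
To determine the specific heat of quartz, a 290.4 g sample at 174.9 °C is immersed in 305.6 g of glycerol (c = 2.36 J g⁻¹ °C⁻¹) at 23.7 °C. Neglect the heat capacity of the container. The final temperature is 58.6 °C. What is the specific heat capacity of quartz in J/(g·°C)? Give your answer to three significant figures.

c = 0.745 J/(g·°C)

q_gained = (305.6 × 2.36) × (58.6 − 23.7) = 25170 J
q_lost = 290.4 × c × (174.9 − 58.6) = 33773.52 c
Set equal: c = 25170 / 33773.52 = 0.745 J/(g·°C)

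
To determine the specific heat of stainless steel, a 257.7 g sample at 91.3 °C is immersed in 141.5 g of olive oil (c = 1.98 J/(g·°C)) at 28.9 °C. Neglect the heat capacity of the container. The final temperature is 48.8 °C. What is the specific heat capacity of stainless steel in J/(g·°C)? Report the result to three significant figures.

c = 0.509 J/(g·°C)

q_gained = (141.5 × 1.98) × (48.8 − 28.9) = 5575 J
q_lost = 257.7 × c × (91.3 − 48.8) = 10952.25 c
Set equal: c = 5575 / 10952.25 = 0.509 J/(g·°C)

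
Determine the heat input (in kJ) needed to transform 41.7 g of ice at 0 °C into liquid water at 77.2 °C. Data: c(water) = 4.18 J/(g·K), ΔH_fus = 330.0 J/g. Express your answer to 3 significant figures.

q = 27.2 kJ

q1 (melt at 0 °C): 41.7 × 330.0 = 13761 J
q2 (heat water 0.0→77.2 °C): 41.7 × 4.18 × 77.2 = 13456 J
Total: 13761 + 13456 = 27217 J = 27.2 kJ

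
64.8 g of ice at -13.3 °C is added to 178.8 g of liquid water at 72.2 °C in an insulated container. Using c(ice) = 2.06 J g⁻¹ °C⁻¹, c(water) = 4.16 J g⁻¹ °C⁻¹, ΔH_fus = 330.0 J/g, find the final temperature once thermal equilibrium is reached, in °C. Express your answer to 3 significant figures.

T_f = 30.1 °C

Heat to bring ice to 0 °C and melt it: q₁ = 64.8×2.06×13.3 + 64.8×330.0 = 23159 J
Heat the water can supply cooling to 0 °C: 178.8×4.16×72.2 = 53702.9 J > q₁, so all ice melts.
Energy balance: 178.8×4.16×(72.2 − T) = 23159 + 64.8×4.16×(T − 0)
743.808(72.2 − T) = 23159 + 269.568 T
53702.9 − 23159 = 1013.376 T
T = 30543.9 / 1013.376 = 30.14 °C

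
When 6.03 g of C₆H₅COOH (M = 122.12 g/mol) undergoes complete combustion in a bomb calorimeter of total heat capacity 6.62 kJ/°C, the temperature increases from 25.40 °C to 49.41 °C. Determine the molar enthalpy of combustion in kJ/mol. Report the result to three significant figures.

ΔH = -3220 kJ/mol

ΔT = 49.41 − 25.40 = 24.01 °C
q_cal = C_cal × ΔT = 6.62 × 24.01 = 158.9462 kJ
n = 6.03 / 122.12 = 0.04938 mol
q_rxn = −q_cal = -158.9462 kJ
ΔH = -158.9462 / 0.04938 = -3219 kJ/mol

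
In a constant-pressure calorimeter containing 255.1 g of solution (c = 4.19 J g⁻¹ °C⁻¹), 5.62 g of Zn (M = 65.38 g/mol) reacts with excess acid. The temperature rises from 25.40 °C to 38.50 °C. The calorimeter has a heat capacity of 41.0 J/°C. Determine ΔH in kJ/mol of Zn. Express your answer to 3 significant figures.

|ΔT| = |38.50 − 25.40| = 13.10 °C
|q_surr| = (255.1 × 4.19 + 41.0) × 13.10 = 1109.869 × 13.10 = 14540 J
n(Zn) = 5.62 / 65.38 = 0.08596 mol
Temperature rose, so q_rxn = −|q_surr| = -14.54 kJ
ΔH = q_rxn / n = -169.1 kJ/mol

ΔH = -169 kJ/mol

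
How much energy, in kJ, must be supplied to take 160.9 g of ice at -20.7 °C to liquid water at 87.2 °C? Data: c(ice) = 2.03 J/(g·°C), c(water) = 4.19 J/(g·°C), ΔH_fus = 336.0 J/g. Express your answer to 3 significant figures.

q1 (heat ice -20.7→0.0 °C): 160.9 × 2.03 × 20.7 = 6761 J
q2 (melt at 0 °C): 160.9 × 336.0 = 54062 J
q3 (heat water 0.0→87.2 °C): 160.9 × 4.19 × 87.2 = 58788 J
Total: 6761 + 54062 + 58788 = 119611 J = 120 kJ

q = 120 kJ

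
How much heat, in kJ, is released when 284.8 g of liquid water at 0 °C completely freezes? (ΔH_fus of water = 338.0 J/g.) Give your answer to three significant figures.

q = 96.3 kJ

q = m × ΔH_fus = 284.8 × 338.0 = 96260 J = 96.3 kJ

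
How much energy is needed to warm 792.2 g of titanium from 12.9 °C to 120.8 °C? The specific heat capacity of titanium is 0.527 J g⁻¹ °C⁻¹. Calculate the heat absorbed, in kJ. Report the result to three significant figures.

q = 45.0 kJ

q = m c ΔT = 792.2 × 0.527 × (120.8 − 12.9)
q = 792.2 × 0.527 × 107.9 = 45047 J = 45.0 kJ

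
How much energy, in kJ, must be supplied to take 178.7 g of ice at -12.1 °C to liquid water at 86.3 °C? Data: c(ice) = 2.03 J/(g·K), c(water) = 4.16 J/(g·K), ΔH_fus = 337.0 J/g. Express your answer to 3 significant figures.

q = 129 kJ

q1 (heat ice -12.1→0.0 °C): 178.7 × 2.03 × 12.1 = 4389 J
q2 (melt at 0 °C): 178.7 × 337.0 = 60222 J
q3 (heat water 0.0→86.3 °C): 178.7 × 4.16 × 86.3 = 64155 J
Total: 4389 + 60222 + 64155 = 128766 J = 129 kJ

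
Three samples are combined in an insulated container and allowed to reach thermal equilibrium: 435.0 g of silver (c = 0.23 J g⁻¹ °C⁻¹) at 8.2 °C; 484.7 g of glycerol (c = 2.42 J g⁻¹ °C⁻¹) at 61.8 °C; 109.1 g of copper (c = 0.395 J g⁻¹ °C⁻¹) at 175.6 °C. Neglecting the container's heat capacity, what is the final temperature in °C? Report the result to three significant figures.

Σ mᵢcᵢ(T − Tᵢ) = 0  ⇒  T = Σ mᵢcᵢTᵢ / Σ mᵢcᵢ
Σ mᵢcᵢ = 435.0×0.23 + 484.7×2.42 + 109.1×0.395 = 1316.1185
Σ mᵢcᵢTᵢ = 100.05×8.2 + 1172.974×61.8 + 43.0945×175.6 = 80878
T = 80878 / 1316.1185 = 61.45 °C

T_f = 61.5 °C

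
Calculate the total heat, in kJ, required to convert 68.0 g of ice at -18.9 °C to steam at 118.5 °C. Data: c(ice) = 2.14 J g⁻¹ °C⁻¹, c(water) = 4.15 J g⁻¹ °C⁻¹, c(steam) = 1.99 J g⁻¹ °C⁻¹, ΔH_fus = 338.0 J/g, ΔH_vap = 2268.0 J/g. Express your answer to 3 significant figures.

q = 211 kJ

q1 (heat ice -18.9→0.0 °C): 68.0 × 2.14 × 18.9 = 2750 J
q2 (melt at 0 °C): 68.0 × 338.0 = 22984 J
q3 (heat water 0.0→100.0 °C): 68.0 × 4.15 × 100.0 = 28220 J
q4 (vaporize at 100 °C): 68.0 × 2268.0 = 154224 J
q5 (heat steam 100.0→118.5 °C): 68.0 × 1.99 × 18.5 = 2503 J
Total: 2750 + 22984 + 28220 + 154224 + 2503 = 210681 J = 211 kJ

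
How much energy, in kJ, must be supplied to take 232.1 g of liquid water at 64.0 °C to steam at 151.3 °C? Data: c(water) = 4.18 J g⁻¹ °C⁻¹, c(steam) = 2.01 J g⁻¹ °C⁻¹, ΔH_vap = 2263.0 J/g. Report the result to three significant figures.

q = 584 kJ

q1 (heat water 64.0→100.0 °C): 232.1 × 4.18 × 36.0 = 34926 J
q2 (vaporize at 100 °C): 232.1 × 2263.0 = 525242 J
q3 (heat steam 100.0→151.3 °C): 232.1 × 2.01 × 51.3 = 23933 J
Total: 34926 + 525242 + 23933 = 584101 J = 584 kJ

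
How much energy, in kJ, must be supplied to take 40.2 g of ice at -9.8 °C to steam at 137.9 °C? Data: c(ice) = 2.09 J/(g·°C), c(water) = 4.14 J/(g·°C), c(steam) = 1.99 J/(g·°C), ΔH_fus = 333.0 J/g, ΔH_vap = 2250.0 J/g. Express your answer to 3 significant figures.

q = 124 kJ

q1 (heat ice -9.8→0.0 °C): 40.2 × 2.09 × 9.8 = 823 J
q2 (melt at 0 °C): 40.2 × 333.0 = 13387 J
q3 (heat water 0.0→100.0 °C): 40.2 × 4.14 × 100.0 = 16643 J
q4 (vaporize at 100 °C): 40.2 × 2250.0 = 90450 J
q5 (heat steam 100.0→137.9 °C): 40.2 × 1.99 × 37.9 = 3032 J
Total: 823 + 13387 + 16643 + 90450 + 3032 = 124335 J = 124 kJ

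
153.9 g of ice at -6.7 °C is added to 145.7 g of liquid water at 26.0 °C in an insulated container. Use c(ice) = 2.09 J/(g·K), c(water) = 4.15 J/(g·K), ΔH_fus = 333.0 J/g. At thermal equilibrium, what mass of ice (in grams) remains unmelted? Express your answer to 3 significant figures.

m_ice remaining = 113 g

Heat to warm all ice to 0 °C: 153.9×2.09×6.7 = 2155.1 J
Heat released by water cooling to 0 °C: 145.7×4.15×26.0 = 15721 J
15721 J < 2155.1 + 153.9×333.0 = 53403.8 J, so not all ice melts; final T = 0 °C.
Heat left for melting: 15721 − 2155.1 = 13565.9 J
Mass melted = 13565.9 / 333.0 = 40.74 g
Ice remaining = 153.9 − 40.74 = 113.16 g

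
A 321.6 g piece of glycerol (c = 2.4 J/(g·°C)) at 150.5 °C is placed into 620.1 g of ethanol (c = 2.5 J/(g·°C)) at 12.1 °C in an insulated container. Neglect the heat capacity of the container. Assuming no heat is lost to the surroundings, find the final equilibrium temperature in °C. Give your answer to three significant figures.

T_f = 58.1 °C

Heat lost by glycerol = heat gained by ethanol.
(321.6)(2.4)(150.5 − T) = (620.1)(2.5)(T − 12.1)
771.84 (150.5 − T) = 1550.25 (T − 12.1)
116160 − 771.84 T = 1550.25 T − 18758
134918 = 2322.09 T
T = 58.10 °C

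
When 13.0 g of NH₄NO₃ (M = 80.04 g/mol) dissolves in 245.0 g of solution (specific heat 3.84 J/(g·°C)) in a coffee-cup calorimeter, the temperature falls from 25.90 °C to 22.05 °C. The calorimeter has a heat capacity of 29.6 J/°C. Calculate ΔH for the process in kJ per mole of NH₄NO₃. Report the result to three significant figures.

|ΔT| = |22.05 − 25.90| = 3.85 °C
|q_surr| = (245.0 × 3.84 + 29.6) × 3.85 = 970.4 × 3.85 = 3736 J
n(NH₄NO₃) = 13.0 / 80.04 = 0.1624 mol
Temperature fell, so q_rxn = +|q_surr| = 3.736 kJ
ΔH = q_rxn / n = 23.00 kJ/mol

ΔH = 23.0 kJ/mol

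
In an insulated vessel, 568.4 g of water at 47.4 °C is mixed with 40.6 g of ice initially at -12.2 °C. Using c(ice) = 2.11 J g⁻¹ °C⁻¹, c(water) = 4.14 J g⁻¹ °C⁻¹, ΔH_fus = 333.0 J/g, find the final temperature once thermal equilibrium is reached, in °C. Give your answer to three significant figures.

T_f = 38.5 °C

Heat to bring ice to 0 °C and melt it: q₁ = 40.6×2.11×12.2 + 40.6×333.0 = 14565 J
Heat the water can supply cooling to 0 °C: 568.4×4.14×47.4 = 111541 J > q₁, so all ice melts.
Energy balance: 568.4×4.14×(47.4 − T) = 14565 + 40.6×4.14×(T − 0)
2353.176(47.4 − T) = 14565 + 168.084 T
111541 − 14565 = 2521.260 T
T = 96976 / 2521.260 = 38.46 °C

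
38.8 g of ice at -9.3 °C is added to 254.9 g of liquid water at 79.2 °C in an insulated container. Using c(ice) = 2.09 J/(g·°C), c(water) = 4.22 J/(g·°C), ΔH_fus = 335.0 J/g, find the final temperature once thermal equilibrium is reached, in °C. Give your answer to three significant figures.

Heat to bring ice to 0 °C and melt it: q₁ = 38.8×2.09×9.3 + 38.8×335.0 = 13752 J
Heat the water can supply cooling to 0 °C: 254.9×4.22×79.2 = 85193.7 J > q₁, so all ice melts.
Energy balance: 254.9×4.22×(79.2 − T) = 13752 + 38.8×4.22×(T − 0)
1075.678(79.2 − T) = 13752 + 163.736 T
85193.7 − 13752 = 1239.414 T
T = 71441.7 / 1239.414 = 57.64 °C

T_f = 57.6 °C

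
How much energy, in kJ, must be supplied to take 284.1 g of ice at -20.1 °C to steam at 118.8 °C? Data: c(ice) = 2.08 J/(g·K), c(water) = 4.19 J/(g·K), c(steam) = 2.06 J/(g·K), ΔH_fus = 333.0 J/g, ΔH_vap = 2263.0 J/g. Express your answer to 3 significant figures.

q1 (heat ice -20.1→0.0 °C): 284.1 × 2.08 × 20.1 = 11878 J
q2 (melt at 0 °C): 284.1 × 333.0 = 94605 J
q3 (heat water 0.0→100.0 °C): 284.1 × 4.19 × 100.0 = 119038 J
q4 (vaporize at 100 °C): 284.1 × 2263.0 = 642918 J
q5 (heat steam 100.0→118.8 °C): 284.1 × 2.06 × 18.8 = 11003 J
Total: 11878 + 94605 + 119038 + 642918 + 11003 = 879442 J = 879 kJ

q = 879 kJ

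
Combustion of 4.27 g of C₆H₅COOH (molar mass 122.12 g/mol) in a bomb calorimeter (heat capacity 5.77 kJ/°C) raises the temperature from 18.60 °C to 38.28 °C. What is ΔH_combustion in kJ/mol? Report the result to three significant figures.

ΔH = -3250 kJ/mol

ΔT = 38.28 − 18.60 = 19.68 °C
q_cal = C_cal × ΔT = 5.77 × 19.68 = 113.5536 kJ
n = 4.27 / 122.12 = 0.03497 mol
q_rxn = −q_cal = -113.5536 kJ
ΔH = -113.5536 / 0.03497 = -3247 kJ/mol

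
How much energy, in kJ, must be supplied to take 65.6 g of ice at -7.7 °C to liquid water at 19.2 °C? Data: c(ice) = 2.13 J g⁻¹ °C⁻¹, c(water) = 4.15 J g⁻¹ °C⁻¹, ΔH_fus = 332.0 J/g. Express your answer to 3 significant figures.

q1 (heat ice -7.7→0.0 °C): 65.6 × 2.13 × 7.7 = 1076 J
q2 (melt at 0 °C): 65.6 × 332.0 = 21779 J
q3 (heat water 0.0→19.2 °C): 65.6 × 4.15 × 19.2 = 5227 J
Total: 1076 + 21779 + 5227 = 28082 J = 28.1 kJ

q = 28.1 kJ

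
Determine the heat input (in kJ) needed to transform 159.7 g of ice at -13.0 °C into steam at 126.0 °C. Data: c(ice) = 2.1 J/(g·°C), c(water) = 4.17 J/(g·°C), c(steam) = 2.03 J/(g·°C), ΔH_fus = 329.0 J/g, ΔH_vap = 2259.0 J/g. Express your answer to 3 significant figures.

q = 493 kJ

q1 (heat ice -13.0→0.0 °C): 159.7 × 2.1 × 13.0 = 4360 J
q2 (melt at 0 °C): 159.7 × 329.0 = 52541 J
q3 (heat water 0.0→100.0 °C): 159.7 × 4.17 × 100.0 = 66595 J
q4 (vaporize at 100 °C): 159.7 × 2259.0 = 360762 J
q5 (heat steam 100.0→126.0 °C): 159.7 × 2.03 × 26.0 = 8429 J
Total: 4360 + 52541 + 66595 + 360762 + 8429 = 492687 J = 493 kJ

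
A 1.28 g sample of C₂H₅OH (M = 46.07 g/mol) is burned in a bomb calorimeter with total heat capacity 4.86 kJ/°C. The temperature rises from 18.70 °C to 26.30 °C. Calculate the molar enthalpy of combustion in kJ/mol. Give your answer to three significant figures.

ΔT = 26.30 − 18.70 = 7.60 °C
q_cal = C_cal × ΔT = 4.86 × 7.60 = 36.936 kJ
n = 1.28 / 46.07 = 0.02778 mol
q_rxn = −q_cal = -36.936 kJ
ΔH = -36.936 / 0.02778 = -1330 kJ/mol

ΔH = -1330 kJ/mol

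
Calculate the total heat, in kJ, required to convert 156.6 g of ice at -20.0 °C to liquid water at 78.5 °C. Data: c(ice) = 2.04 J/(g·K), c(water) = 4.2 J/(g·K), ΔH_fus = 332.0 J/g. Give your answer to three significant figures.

q1 (heat ice -20.0→0.0 °C): 156.6 × 2.04 × 20.0 = 6389 J
q2 (melt at 0 °C): 156.6 × 332.0 = 51991 J
q3 (heat water 0.0→78.5 °C): 156.6 × 4.2 × 78.5 = 51631 J
Total: 6389 + 51991 + 51631 = 110011 J = 110 kJ

q = 110 kJ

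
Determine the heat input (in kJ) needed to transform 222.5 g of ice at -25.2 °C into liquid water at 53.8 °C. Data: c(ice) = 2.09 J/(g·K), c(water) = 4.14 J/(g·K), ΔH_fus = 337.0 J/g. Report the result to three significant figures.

q1 (heat ice -25.2→0.0 °C): 222.5 × 2.09 × 25.2 = 11719 J
q2 (melt at 0 °C): 222.5 × 337.0 = 74983 J
q3 (heat water 0.0→53.8 °C): 222.5 × 4.14 × 53.8 = 49558 J
Total: 11719 + 74983 + 49558 = 136260 J = 136 kJ

q = 136 kJ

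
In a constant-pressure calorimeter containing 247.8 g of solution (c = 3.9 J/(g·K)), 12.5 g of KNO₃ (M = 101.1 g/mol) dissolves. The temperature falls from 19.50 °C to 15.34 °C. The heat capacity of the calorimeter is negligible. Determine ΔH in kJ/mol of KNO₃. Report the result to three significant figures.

ΔH = 32.5 kJ/mol

|ΔT| = |15.34 − 19.50| = 4.16 °C
|q_surr| = (247.8 × 3.9) × 4.16 = 966.42 × 4.16 = 4020 J
n(KNO₃) = 12.5 / 101.1 = 0.1236 mol
Temperature fell, so q_rxn = +|q_surr| = 4.020 kJ
ΔH = q_rxn / n = 32.52 kJ/mol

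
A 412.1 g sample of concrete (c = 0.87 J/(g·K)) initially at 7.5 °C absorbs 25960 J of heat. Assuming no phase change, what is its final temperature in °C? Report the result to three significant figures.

T_f = 79.9 °C

ΔT = q / (m c) = 25960 / (412.1 × 0.87) = 72.41 °C
T_f = 7.5 + 72.41 = 79.91 °C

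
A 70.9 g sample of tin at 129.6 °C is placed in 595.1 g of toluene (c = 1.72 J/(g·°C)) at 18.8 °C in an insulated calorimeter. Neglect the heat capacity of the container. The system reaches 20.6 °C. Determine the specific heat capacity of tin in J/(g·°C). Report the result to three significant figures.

q_gained = (595.1 × 1.72) × (20.6 − 18.8) = 1842 J
q_lost = 70.9 × c × (129.6 − 20.6) = 7728.1 c
Set equal: c = 1842 / 7728.1 = 0.238 J/(g·°C)

c = 0.238 J/(g·°C)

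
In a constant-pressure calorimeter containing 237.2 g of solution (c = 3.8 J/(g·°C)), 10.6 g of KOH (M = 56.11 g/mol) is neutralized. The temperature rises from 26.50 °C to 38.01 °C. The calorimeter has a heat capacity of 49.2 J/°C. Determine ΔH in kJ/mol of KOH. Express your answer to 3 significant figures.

ΔH = -57.9 kJ/mol

|ΔT| = |38.01 − 26.50| = 11.51 °C
|q_surr| = (237.2 × 3.8 + 49.2) × 11.51 = 950.56 × 11.51 = 10940 J
n(KOH) = 10.6 / 56.11 = 0.1889 mol
Temperature rose, so q_rxn = −|q_surr| = -10.94 kJ
ΔH = q_rxn / n = -57.91 kJ/mol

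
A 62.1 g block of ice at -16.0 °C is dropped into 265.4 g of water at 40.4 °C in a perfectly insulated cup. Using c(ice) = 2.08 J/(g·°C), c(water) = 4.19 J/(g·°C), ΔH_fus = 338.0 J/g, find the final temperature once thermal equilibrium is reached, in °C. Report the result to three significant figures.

T_f = 15.9 °C

Heat to bring ice to 0 °C and melt it: q₁ = 62.1×2.08×16.0 + 62.1×338.0 = 23056 J
Heat the water can supply cooling to 0 °C: 265.4×4.19×40.4 = 44925.9 J > q₁, so all ice melts.
Energy balance: 265.4×4.19×(40.4 − T) = 23056 + 62.1×4.19×(T − 0)
1112.026(40.4 − T) = 23056 + 260.199 T
44925.9 − 23056 = 1372.225 T
T = 21869.9 / 1372.225 = 15.94 °C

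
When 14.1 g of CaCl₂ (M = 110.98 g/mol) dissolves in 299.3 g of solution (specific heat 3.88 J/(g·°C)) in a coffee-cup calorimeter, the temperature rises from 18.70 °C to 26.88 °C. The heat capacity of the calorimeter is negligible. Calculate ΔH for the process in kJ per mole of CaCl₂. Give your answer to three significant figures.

ΔH = -74.8 kJ/mol

|ΔT| = |26.88 − 18.70| = 8.18 °C
|q_surr| = (299.3 × 3.88) × 8.18 = 1161.284 × 8.18 = 9499 J
n(CaCl₂) = 14.1 / 110.98 = 0.1270 mol
Temperature rose, so q_rxn = −|q_surr| = -9.499 kJ
ΔH = q_rxn / n = -74.80 kJ/mol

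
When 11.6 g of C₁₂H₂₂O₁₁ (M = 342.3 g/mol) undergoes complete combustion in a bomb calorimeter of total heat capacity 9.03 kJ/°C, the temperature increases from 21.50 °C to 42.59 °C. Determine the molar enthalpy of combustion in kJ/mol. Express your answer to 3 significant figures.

ΔH = -5620 kJ/mol

ΔT = 42.59 − 21.50 = 21.09 °C
q_cal = C_cal × ΔT = 9.03 × 21.09 = 190.4427 kJ
n = 11.6 / 342.3 = 0.03389 mol
q_rxn = −q_cal = -190.4427 kJ
ΔH = -190.4427 / 0.03389 = -5619 kJ/mol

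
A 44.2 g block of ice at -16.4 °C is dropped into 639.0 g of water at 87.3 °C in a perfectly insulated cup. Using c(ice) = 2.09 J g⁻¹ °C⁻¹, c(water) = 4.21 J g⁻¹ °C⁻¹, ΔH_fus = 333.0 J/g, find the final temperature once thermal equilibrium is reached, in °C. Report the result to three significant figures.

T_f = 76.0 °C

Heat to bring ice to 0 °C and melt it: q₁ = 44.2×2.09×16.4 + 44.2×333.0 = 16234 J
Heat the water can supply cooling to 0 °C: 639.0×4.21×87.3 = 234854 J > q₁, so all ice melts.
Energy balance: 639.0×4.21×(87.3 − T) = 16234 + 44.2×4.21×(T − 0)
2690.19(87.3 − T) = 16234 + 186.082 T
234854 − 16234 = 2876.272 T
T = 218620 / 2876.272 = 76.01 °C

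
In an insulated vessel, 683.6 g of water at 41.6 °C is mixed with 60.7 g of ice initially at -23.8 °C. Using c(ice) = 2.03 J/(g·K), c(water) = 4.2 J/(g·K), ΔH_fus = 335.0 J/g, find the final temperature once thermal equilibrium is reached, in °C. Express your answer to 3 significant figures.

T_f = 30.8 °C

Heat to bring ice to 0 °C and melt it: q₁ = 60.7×2.03×23.8 + 60.7×335.0 = 23267 J
Heat the water can supply cooling to 0 °C: 683.6×4.2×41.6 = 119439 J > q₁, so all ice melts.
Energy balance: 683.6×4.2×(41.6 − T) = 23267 + 60.7×4.2×(T − 0)
2871.12(41.6 − T) = 23267 + 254.94 T
119439 − 23267 = 3126.06 T
T = 96172 / 3126.06 = 30.76 °C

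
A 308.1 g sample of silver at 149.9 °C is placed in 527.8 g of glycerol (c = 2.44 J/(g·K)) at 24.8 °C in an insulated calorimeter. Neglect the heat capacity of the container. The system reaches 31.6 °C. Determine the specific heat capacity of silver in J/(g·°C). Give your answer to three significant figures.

c = 0.240 J/(g·°C)

q_gained = (527.8 × 2.44) × (31.6 − 24.8) = 8757 J
q_lost = 308.1 × c × (149.9 − 31.6) = 36448.23 c
Set equal: c = 8757 / 36448.23 = 0.240 J/(g·°C)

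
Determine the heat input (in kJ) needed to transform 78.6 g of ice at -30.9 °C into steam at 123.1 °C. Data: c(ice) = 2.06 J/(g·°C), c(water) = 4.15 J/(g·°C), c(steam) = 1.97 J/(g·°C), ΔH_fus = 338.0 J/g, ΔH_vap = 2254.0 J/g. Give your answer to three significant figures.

q1 (heat ice -30.9→0.0 °C): 78.6 × 2.06 × 30.9 = 5003 J
q2 (melt at 0 °C): 78.6 × 338.0 = 26567 J
q3 (heat water 0.0→100.0 °C): 78.6 × 4.15 × 100.0 = 32619 J
q4 (vaporize at 100 °C): 78.6 × 2254.0 = 177164 J
q5 (heat steam 100.0→123.1 °C): 78.6 × 1.97 × 23.1 = 3577 J
Total: 5003 + 26567 + 32619 + 177164 + 3577 = 244930 J = 245 kJ

q = 245 kJ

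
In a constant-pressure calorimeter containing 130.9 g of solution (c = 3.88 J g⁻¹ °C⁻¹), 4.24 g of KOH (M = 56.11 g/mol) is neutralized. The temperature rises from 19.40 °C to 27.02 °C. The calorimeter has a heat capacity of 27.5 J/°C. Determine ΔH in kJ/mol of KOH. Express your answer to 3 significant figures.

|ΔT| = |27.02 − 19.40| = 7.62 °C
|q_surr| = (130.9 × 3.88 + 27.5) × 7.62 = 535.392 × 7.62 = 4080 J
n(KOH) = 4.24 / 56.11 = 0.07557 mol
Temperature rose, so q_rxn = −|q_surr| = -4.080 kJ
ΔH = q_rxn / n = -53.99 kJ/mol

ΔH = -54.0 kJ/mol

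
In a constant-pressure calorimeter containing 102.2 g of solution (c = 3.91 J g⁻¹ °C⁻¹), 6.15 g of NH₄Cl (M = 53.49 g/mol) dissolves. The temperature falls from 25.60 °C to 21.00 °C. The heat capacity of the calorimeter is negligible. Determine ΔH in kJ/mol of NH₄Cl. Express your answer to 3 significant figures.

ΔH = 16.0 kJ/mol

|ΔT| = |21.00 − 25.60| = 4.60 °C
|q_surr| = (102.2 × 3.91) × 4.60 = 399.602 × 4.60 = 1838 J
n(NH₄Cl) = 6.15 / 53.49 = 0.1150 mol
Temperature fell, so q_rxn = +|q_surr| = 1.838 kJ
ΔH = q_rxn / n = 15.98 kJ/mol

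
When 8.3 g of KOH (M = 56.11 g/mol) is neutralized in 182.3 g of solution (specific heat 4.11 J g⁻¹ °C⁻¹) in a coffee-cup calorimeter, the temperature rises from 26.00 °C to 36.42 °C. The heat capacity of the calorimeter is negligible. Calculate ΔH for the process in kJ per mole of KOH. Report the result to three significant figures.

ΔH = -52.8 kJ/mol

|ΔT| = |36.42 − 26.00| = 10.42 °C
|q_surr| = (182.3 × 4.11) × 10.42 = 749.253 × 10.42 = 7807 J
n(KOH) = 8.3 / 56.11 = 0.1479 mol
Temperature rose, so q_rxn = −|q_surr| = -7.807 kJ
ΔH = q_rxn / n = -52.79 kJ/mol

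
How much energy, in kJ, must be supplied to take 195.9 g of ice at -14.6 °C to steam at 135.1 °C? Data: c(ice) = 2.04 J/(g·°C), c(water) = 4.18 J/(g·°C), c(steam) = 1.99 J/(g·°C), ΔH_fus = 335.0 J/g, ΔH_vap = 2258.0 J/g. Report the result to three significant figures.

q1 (heat ice -14.6→0.0 °C): 195.9 × 2.04 × 14.6 = 5835 J
q2 (melt at 0 °C): 195.9 × 335.0 = 65627 J
q3 (heat water 0.0→100.0 °C): 195.9 × 4.18 × 100.0 = 81886 J
q4 (vaporize at 100 °C): 195.9 × 2258.0 = 442342 J
q5 (heat steam 100.0→135.1 °C): 195.9 × 1.99 × 35.1 = 13683 J
Total: 5835 + 65627 + 81886 + 442342 + 13683 = 609373 J = 609 kJ

q = 609 kJ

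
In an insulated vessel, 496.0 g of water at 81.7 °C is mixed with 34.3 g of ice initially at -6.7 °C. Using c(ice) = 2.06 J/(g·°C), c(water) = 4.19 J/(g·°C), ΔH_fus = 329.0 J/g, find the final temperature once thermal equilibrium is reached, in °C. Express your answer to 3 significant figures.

T_f = 71.1 °C

Heat to bring ice to 0 °C and melt it: q₁ = 34.3×2.06×6.7 + 34.3×329.0 = 11758 J
Heat the water can supply cooling to 0 °C: 496.0×4.19×81.7 = 169792 J > q₁, so all ice melts.
Energy balance: 496.0×4.19×(81.7 − T) = 11758 + 34.3×4.19×(T − 0)
2078.24(81.7 − T) = 11758 + 143.717 T
169792 − 11758 = 2221.957 T
T = 158034 / 2221.957 = 71.12 °C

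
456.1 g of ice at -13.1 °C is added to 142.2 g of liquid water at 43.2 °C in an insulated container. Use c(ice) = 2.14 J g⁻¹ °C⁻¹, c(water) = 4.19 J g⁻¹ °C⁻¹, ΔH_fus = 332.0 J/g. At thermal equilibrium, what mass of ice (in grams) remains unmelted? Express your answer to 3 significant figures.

Heat to warm all ice to 0 °C: 456.1×2.14×13.1 = 12786 J
Heat released by water cooling to 0 °C: 142.2×4.19×43.2 = 25739 J
25739 J < 12786 + 456.1×332.0 = 164211.2 J, so not all ice melts; final T = 0 °C.
Heat left for melting: 25739 − 12786 = 12953 J
Mass melted = 12953 / 332.0 = 39.02 g
Ice remaining = 456.1 − 39.02 = 417.08 g

m_ice remaining = 417 g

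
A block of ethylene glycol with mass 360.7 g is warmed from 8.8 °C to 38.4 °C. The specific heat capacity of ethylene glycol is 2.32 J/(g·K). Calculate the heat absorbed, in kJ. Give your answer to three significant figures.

q = m c ΔT = 360.7 × 2.32 × (38.4 − 8.8)
q = 360.7 × 2.32 × 29.6 = 24770 J = 24.8 kJ

q = 24.8 kJ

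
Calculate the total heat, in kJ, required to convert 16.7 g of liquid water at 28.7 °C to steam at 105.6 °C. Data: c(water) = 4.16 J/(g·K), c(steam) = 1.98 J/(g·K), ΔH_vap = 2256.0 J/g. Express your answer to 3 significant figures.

q1 (heat water 28.7→100.0 °C): 16.7 × 4.16 × 71.3 = 4953 J
q2 (vaporize at 100 °C): 16.7 × 2256.0 = 37675 J
q3 (heat steam 100.0→105.6 °C): 16.7 × 1.98 × 5.6 = 185 J
Total: 4953 + 37675 + 185 = 42813 J = 42.8 kJ

q = 42.8 kJ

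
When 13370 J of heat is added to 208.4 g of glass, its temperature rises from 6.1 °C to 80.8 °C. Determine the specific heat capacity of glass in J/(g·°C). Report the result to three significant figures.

c = q / (m ΔT) = 13370 / (208.4 × 74.7)
c = 13370 / 15567.48 = 0.859 J/(g·°C)

c = 0.859 J/(g·°C)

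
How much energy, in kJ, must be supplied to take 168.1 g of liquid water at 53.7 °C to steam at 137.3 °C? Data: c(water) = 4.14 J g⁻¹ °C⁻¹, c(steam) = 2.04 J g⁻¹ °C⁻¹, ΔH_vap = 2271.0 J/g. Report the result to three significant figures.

q = 427 kJ

q1 (heat water 53.7→100.0 °C): 168.1 × 4.14 × 46.3 = 32222 J
q2 (vaporize at 100 °C): 168.1 × 2271.0 = 381755 J
q3 (heat steam 100.0→137.3 °C): 168.1 × 2.04 × 37.3 = 12791 J
Total: 32222 + 381755 + 12791 = 426768 J = 427 kJ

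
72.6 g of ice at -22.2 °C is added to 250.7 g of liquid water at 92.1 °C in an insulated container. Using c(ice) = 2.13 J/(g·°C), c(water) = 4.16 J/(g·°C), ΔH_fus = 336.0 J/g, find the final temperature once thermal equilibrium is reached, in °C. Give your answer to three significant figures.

Heat to bring ice to 0 °C and melt it: q₁ = 72.6×2.13×22.2 + 72.6×336.0 = 27827 J
Heat the water can supply cooling to 0 °C: 250.7×4.16×92.1 = 96052.2 J > q₁, so all ice melts.
Energy balance: 250.7×4.16×(92.1 − T) = 27827 + 72.6×4.16×(T − 0)
1042.912(92.1 − T) = 27827 + 302.016 T
96052.2 − 27827 = 1344.928 T
T = 68225.2 / 1344.928 = 50.73 °C

T_f = 50.7 °C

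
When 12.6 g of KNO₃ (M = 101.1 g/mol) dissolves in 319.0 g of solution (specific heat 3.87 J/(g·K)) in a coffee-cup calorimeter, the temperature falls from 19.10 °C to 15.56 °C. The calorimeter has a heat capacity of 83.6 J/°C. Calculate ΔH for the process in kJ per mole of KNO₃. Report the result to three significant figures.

ΔH = 37.4 kJ/mol

|ΔT| = |15.56 − 19.10| = 3.54 °C
|q_surr| = (319.0 × 3.87 + 83.6) × 3.54 = 1318.13 × 3.54 = 4666 J
n(KNO₃) = 12.6 / 101.1 = 0.1246 mol
Temperature fell, so q_rxn = +|q_surr| = 4.666 kJ
ΔH = q_rxn / n = 37.448 kJ/mol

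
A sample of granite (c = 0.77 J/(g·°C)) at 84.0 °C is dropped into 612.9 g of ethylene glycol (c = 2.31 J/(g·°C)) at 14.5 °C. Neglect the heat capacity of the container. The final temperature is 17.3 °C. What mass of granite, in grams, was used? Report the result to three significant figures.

m = 77.2 g

q_gained = (612.9 × 2.31) × (17.3 − 14.5) = 3964 J
q_lost = m × 0.77 × (84.0 − 17.3) = 51.359 m
m = 3964 / 51.359 = 77.2 g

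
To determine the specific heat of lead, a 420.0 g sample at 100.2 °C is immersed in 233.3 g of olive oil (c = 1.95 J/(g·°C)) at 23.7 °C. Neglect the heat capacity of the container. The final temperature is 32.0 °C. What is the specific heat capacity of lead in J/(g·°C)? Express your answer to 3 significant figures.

c = 0.132 J/(g·°C)

q_gained = (233.3 × 1.95) × (32.0 − 23.7) = 3776 J
q_lost = 420.0 × c × (100.2 − 32.0) = 28644 c
Set equal: c = 3776 / 28644 = 0.132 J/(g·°C)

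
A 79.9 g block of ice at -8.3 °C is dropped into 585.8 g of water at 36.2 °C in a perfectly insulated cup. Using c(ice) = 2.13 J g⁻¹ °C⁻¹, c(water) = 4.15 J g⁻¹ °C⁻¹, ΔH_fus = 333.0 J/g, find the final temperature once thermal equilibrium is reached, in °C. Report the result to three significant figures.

Heat to bring ice to 0 °C and melt it: q₁ = 79.9×2.13×8.3 + 79.9×333.0 = 28019 J
Heat the water can supply cooling to 0 °C: 585.8×4.15×36.2 = 88004.7 J > q₁, so all ice melts.
Energy balance: 585.8×4.15×(36.2 − T) = 28019 + 79.9×4.15×(T − 0)
2431.07(36.2 − T) = 28019 + 331.585 T
88004.7 − 28019 = 2762.655 T
T = 59985.7 / 2762.655 = 21.71 °C

T_f = 21.7 °C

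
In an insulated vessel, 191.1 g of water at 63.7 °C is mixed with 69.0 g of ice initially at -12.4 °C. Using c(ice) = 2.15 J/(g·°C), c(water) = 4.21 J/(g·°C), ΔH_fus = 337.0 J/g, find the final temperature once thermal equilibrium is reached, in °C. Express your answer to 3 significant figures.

Heat to bring ice to 0 °C and melt it: q₁ = 69.0×2.15×12.4 + 69.0×337.0 = 25093 J
Heat the water can supply cooling to 0 °C: 191.1×4.21×63.7 = 51248.6 J > q₁, so all ice melts.
Energy balance: 191.1×4.21×(63.7 − T) = 25093 + 69.0×4.21×(T − 0)
804.531(63.7 − T) = 25093 + 290.49 T
51248.6 − 25093 = 1095.021 T
T = 26155.6 / 1095.021 = 23.89 °C

T_f = 23.9 °C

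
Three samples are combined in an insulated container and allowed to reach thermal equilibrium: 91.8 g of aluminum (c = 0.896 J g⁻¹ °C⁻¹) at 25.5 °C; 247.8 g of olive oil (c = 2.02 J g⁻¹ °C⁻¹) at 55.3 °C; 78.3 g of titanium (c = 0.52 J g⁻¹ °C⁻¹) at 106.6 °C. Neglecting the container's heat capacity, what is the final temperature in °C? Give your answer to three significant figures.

T_f = 54.7 °C

Σ mᵢcᵢ(T − Tᵢ) = 0  ⇒  T = Σ mᵢcᵢTᵢ / Σ mᵢcᵢ
Σ mᵢcᵢ = 91.8×0.896 + 247.8×2.02 + 78.3×0.52 = 623.5248
Σ mᵢcᵢTᵢ = 82.2528×25.5 + 500.556×55.3 + 40.716×106.6 = 34119
T = 34119 / 623.5248 = 54.72 °C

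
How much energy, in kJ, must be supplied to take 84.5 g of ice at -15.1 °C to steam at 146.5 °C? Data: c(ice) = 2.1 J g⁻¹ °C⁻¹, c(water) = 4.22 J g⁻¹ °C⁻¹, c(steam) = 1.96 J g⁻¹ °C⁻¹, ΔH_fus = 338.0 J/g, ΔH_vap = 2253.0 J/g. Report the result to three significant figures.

q1 (heat ice -15.1→0.0 °C): 84.5 × 2.1 × 15.1 = 2679 J
q2 (melt at 0 °C): 84.5 × 338.0 = 28561 J
q3 (heat water 0.0→100.0 °C): 84.5 × 4.22 × 100.0 = 35659 J
q4 (vaporize at 100 °C): 84.5 × 2253.0 = 190379 J
q5 (heat steam 100.0→146.5 °C): 84.5 × 1.96 × 46.5 = 7701 J
Total: 2679 + 28561 + 35659 + 190379 + 7701 = 264979 J = 265 kJ

q = 265 kJ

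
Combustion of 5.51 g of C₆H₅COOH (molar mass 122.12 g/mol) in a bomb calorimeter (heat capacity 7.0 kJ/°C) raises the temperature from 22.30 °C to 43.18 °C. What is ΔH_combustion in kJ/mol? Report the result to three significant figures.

ΔH = -3240 kJ/mol

ΔT = 43.18 − 22.30 = 20.88 °C
q_cal = C_cal × ΔT = 7.0 × 20.88 = 146.16 kJ
n = 5.51 / 122.12 = 0.04512 mol
q_rxn = −q_cal = -146.16 kJ
ΔH = -146.16 / 0.04512 = -3239 kJ/mol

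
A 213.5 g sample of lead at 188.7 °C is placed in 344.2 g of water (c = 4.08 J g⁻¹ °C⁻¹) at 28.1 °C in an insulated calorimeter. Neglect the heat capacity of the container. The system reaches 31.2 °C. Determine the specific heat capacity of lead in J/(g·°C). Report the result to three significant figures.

q_gained = (344.2 × 4.08) × (31.2 − 28.1) = 4353 J
q_lost = 213.5 × c × (188.7 − 31.2) = 33626.25 c
Set equal: c = 4353 / 33626.25 = 0.129 J/(g·°C)

c = 0.129 J/(g·°C)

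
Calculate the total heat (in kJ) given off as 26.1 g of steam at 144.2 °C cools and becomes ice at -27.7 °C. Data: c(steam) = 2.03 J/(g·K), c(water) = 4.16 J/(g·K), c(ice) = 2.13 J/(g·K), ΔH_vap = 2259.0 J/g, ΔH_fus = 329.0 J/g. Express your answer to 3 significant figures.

q1 (cool steam 144.2→100 °C): 26.1 × 2.03 × 44.2 = 2342 J
q2 (condense at 100 °C): 26.1 × 2259.0 = 58960 J
q3 (cool water 100→0 °C): 26.1 × 4.16 × 100.0 = 10858 J
q4 (freeze at 0 °C): 26.1 × 329.0 = 8587 J
q5 (cool ice 0→-27.7 °C): 26.1 × 2.13 × 27.7 = 1540 J
Total: 2342 + 58960 + 10858 + 8587 + 1540 = 82287 J = 82.3 kJ

q = 82.3 kJ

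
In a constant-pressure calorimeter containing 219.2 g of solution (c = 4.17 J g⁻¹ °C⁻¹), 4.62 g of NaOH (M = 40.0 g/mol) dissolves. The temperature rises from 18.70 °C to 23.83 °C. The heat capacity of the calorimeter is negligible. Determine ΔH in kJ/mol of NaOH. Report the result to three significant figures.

ΔH = -40.6 kJ/mol

|ΔT| = |23.83 − 18.70| = 5.13 °C
|q_surr| = (219.2 × 4.17) × 5.13 = 914.064 × 5.13 = 4689 J
n(NaOH) = 4.62 / 40.0 = 0.1155 mol
Temperature rose, so q_rxn = −|q_surr| = -4.689 kJ
ΔH = q_rxn / n = -40.60 kJ/mol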